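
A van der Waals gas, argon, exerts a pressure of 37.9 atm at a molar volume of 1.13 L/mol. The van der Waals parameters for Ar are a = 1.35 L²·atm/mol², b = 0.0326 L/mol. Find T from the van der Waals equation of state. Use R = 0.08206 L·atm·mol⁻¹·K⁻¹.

T ≈ 521.0 K

T = (P + a/V_m²)(V_m − b)/R
P + a/V_m² = 37.9 + 1.35/(1.13)² = 38.957 atm
V_m − b = 1.13 − 0.0326 = 1.0974 L/mol
T = (38.957)(1.0974)/0.08206 = 521.0 K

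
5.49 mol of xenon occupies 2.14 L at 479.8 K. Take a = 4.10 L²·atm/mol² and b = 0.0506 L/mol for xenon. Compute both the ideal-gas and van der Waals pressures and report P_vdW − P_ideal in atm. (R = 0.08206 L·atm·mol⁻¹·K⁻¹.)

ΔP ≈ -11.92 atm

Ideal: P_ideal = nRT/V = (5.49)(0.08206)(479.8)/2.14 = 101.007 atm
vdW: P = nRT/(V − nb) − a n²/V² = 216.154/1.86221 − 123.574/4.57960 = 116.074 − 26.9836 = 89.090 atm
ΔP = 89.090 − 101.007 = -11.92 atm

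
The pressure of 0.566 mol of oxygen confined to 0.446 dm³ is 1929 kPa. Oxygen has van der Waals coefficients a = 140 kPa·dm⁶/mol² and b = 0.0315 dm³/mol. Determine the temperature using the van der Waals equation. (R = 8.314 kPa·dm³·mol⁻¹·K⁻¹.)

T = (P + a n²/V²)(V − nb)/(nR)
P + a n²/V² = 1929 + (140)(0.566)²/(0.446)² = 2154.5 kPa
V − nb = 0.446 − (0.566)(0.0315) = 0.42817 dm³
T = (2154.5)(0.42817)/((0.566)(8.314)) = 196.0 K

T ≈ 196.0 K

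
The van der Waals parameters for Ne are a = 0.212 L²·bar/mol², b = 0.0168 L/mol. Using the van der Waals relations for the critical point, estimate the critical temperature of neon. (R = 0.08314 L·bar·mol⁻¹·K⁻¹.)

For a van der Waals gas, T_c = 8a/(27Rb).
T_c = 8×0.212/(27×0.08314×0.0168) = 1.6960/0.037712 = 44.97 K

T_c ≈ 44.97 K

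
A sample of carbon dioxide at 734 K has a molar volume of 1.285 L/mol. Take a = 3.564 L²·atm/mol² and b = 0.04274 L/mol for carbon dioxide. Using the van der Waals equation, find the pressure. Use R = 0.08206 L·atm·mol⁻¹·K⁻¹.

P = RT/(V_m − b) − a/V_m²
RT/(V_m − b) = (0.08206)(734)/(1.285 − 0.04274) = 60.232/1.2423 = 48.484 atm
a/V_m² = 3.564/(1.285)² = 2.1584 atm
P = 48.484 − 2.1584 = 46.33 atm

P ≈ 46.33 atm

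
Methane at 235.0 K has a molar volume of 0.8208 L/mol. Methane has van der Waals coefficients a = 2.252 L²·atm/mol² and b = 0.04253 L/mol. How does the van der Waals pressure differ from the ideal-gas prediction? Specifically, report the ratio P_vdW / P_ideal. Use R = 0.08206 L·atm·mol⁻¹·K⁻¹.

Ideal: P_ideal = RT/V_m = (0.08206)(235.0)/0.8208 = 23.4943 atm
vdW: P = RT/(V_m − b) − a/V_m² = 19.2841/0.778270 − 2.252/0.673713 = 24.7782 − 3.34267 = 21.4355 atm
Ratio = 21.4355/23.4943 = 0.9124

P_vdW / P_ideal ≈ 0.9124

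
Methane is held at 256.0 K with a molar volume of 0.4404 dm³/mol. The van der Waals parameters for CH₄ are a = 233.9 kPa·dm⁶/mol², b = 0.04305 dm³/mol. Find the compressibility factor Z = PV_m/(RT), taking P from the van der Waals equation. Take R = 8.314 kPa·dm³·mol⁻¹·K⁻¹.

P = RT/(V_m − b) − a/V_m² = (8.314)(256.0)/(0.4404 − 0.04305) − 233.9/(0.4404)²
  = 2128.4/0.39735 − 1206.0 = 5356.5 − 1206.0 = 4150.5 kPa
Z = PV_m/(RT) = (4150.5)(0.4404)/((8.314)(256.0)) = 1827.9/2128.4 = 0.8588

Z ≈ 0.8588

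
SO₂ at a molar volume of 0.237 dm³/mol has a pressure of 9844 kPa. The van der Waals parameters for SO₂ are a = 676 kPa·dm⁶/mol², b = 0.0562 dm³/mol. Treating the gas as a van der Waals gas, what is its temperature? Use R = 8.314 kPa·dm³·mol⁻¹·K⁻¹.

T = (P + a/V_m²)(V_m − b)/R
P + a/V_m² = 9844 + 676/(0.237)² = 21879 kPa
V_m − b = 0.237 − 0.0562 = 0.18080 dm³/mol
T = (21879)(0.18080)/8.314 = 475.8 K

T ≈ 475.8 K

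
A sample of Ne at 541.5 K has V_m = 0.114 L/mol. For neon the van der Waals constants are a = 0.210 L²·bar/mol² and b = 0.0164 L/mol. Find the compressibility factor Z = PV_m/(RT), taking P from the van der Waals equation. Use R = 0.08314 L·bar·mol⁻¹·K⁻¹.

Z ≈ 1.127

P = RT/(V_m − b) − a/V_m² = (0.08314)(541.5)/(0.114 − 0.0164) − 0.210/(0.114)²
  = 45.020/0.097600 − 16.159 = 461.27 − 16.159 = 445.11 bar
Z = PV_m/(RT) = (445.11)(0.114)/((0.08314)(541.5)) = 50.743/45.020 = 1.127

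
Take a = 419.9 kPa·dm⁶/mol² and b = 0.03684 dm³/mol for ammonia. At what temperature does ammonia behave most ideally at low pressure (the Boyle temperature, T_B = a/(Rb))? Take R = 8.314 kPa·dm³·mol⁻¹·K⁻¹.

For a van der Waals gas the second virial coefficient B₂ = b − a/(RT) vanishes at T_B = a/(Rb).
T_B = 419.9/(8.314×0.03684) = 419.9/0.30629 = 1371 K

T_B ≈ 1371 K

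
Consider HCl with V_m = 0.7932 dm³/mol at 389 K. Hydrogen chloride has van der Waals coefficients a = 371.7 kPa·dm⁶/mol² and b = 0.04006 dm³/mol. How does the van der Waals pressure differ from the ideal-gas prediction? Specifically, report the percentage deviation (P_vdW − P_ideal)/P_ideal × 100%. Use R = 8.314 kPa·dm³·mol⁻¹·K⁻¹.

Ideal: P_ideal = RT/V_m = (8.314)(389)/0.7932 = 4077.34 kPa
vdW: P = RT/(V_m − b) − a/V_m² = 3234.15/0.753140 − 371.7/0.629166 = 4294.22 − 590.782 = 3703.44 kPa
% deviation = (3703.44 − 4077.34)/4077.34 × 100% = -9.17%

-9.17 %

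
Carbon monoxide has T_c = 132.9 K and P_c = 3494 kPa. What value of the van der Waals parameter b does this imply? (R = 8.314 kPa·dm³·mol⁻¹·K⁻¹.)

b ≈ 0.03953 dm³/mol

From T_c = 8a/(27Rb) and P_c = a/(27b²): b = R T_c/(8 P_c).
b = (8.314)(132.9)/(8×3494) = 1104.9/27952 = 0.03953 dm³/mol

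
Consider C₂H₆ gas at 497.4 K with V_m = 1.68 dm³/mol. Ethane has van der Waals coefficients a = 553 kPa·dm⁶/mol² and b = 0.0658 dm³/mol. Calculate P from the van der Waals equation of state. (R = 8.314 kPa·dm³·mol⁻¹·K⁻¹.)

P = RT/(V_m − b) − a/V_m²
RT/(V_m − b) = (8.314)(497.4)/(1.68 − 0.0658) = 4135.4/1.6142 = 2561.9 kPa
a/V_m² = 553/(1.68)² = 195.93 kPa
P = 2561.9 − 195.93 = 2366 kPa

P ≈ 2366 kPa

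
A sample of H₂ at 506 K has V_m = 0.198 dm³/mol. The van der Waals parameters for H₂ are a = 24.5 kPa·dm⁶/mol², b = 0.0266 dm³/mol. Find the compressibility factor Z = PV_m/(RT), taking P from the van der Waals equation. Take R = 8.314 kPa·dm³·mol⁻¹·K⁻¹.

P = RT/(V_m − b) − a/V_m² = (8.314)(506)/(0.198 − 0.0266) − 24.5/(0.198)²
  = 4206.9/0.17140 − 624.94 = 24544 − 624.94 = 23919 kPa
Z = PV_m/(RT) = (23919)(0.198)/((8.314)(506)) = 4736.0/4206.9 = 1.126

Z ≈ 1.126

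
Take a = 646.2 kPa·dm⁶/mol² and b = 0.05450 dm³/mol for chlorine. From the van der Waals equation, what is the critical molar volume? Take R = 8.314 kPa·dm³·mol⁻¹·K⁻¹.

V_m,c ≈ 0.1635 dm³/mol

For a van der Waals gas, V_m,c = 3b.
V_m,c = 3×0.05450 = 0.1635 dm³/mol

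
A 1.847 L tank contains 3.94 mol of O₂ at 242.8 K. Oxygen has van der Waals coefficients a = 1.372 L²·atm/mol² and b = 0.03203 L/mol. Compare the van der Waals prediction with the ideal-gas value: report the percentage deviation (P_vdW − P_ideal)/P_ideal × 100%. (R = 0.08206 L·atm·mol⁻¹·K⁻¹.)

Ideal: P_ideal = nRT/V = (3.94)(0.08206)(242.8)/1.847 = 42.5020 atm
vdW: P = nRT/(V − nb) − a n²/V² = 78.5012/1.72080 − 21.2984/3.41141 = 45.6190 − 6.24328 = 39.3757 atm
% deviation = (39.3757 − 42.5020)/42.5020 × 100% = -7.36%

-7.36 %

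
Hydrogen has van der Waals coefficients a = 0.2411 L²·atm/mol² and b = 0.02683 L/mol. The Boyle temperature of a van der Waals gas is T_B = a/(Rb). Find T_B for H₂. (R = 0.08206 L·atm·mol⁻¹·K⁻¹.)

For a van der Waals gas the second virial coefficient B₂ = b − a/(RT) vanishes at T_B = a/(Rb).
T_B = 0.2411/(0.08206×0.02683) = 0.2411/0.0022017 = 109.5 K

T_B ≈ 109.5 K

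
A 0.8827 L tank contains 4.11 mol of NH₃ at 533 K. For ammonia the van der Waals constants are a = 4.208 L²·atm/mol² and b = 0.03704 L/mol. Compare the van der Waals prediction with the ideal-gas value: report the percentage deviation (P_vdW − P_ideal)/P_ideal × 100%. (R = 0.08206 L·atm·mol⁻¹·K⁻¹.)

-23.96 %

Ideal: P_ideal = nRT/V = (4.11)(0.08206)(533)/0.8827 = 203.651 atm
vdW: P = nRT/(V − nb) − a n²/V² = 179.763/0.730466 − 71.0820/0.779159 = 246.094 − 91.2291 = 154.865 atm
% deviation = (154.865 − 203.651)/203.651 × 100% = -23.96%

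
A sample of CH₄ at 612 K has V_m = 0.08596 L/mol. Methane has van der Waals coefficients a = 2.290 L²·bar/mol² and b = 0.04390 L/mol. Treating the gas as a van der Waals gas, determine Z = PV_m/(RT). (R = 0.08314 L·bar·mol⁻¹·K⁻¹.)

Z ≈ 1.520

P = RT/(V_m − b) − a/V_m² = (0.08314)(612)/(0.08596 − 0.04390) − 2.290/(0.08596)²
  = 50.882/0.042060 − 309.92 = 1209.7 − 309.92 = 899.8 bar
Z = PV_m/(RT) = (899.8)(0.08596)/((0.08314)(612)) = 77.347/50.882 = 1.520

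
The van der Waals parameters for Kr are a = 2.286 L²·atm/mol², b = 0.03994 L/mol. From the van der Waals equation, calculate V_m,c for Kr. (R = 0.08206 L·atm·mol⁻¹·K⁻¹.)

For a van der Waals gas, V_m,c = 3b.
V_m,c = 3×0.03994 = 0.1198 L/mol

V_m,c ≈ 0.1198 L/mol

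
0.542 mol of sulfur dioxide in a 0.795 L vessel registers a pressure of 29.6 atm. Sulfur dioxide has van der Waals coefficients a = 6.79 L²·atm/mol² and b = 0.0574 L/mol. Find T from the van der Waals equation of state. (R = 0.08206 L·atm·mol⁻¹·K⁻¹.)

T = (P + a n²/V²)(V − nb)/(nR)
P + a n²/V² = 29.6 + (6.79)(0.542)²/(0.795)² = 32.756 atm
V − nb = 0.795 − (0.542)(0.0574) = 0.76389 L
T = (32.756)(0.76389)/((0.542)(0.08206)) = 562.6 K

T ≈ 562.6 K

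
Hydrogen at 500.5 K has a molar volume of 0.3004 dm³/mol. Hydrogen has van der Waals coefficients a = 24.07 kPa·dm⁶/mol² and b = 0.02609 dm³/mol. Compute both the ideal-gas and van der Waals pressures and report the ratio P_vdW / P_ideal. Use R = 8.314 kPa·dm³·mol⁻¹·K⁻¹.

Ideal: P_ideal = RT/V_m = (8.314)(500.5)/0.3004 = 13852.1 kPa
vdW: P = RT/(V_m − b) − a/V_m² = 4161.16/0.274310 − 24.07/0.0902402 = 15169.6 − 266.733 = 14902.9 kPa
Ratio = 14902.9/13852.1 = 1.076

P_vdW / P_ideal ≈ 1.076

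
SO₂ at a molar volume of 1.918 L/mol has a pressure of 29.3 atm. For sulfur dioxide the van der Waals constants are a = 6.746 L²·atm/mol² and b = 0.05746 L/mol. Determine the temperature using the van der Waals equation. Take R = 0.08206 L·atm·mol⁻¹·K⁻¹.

T ≈ 705.9 K

T = (P + a/V_m²)(V_m − b)/R
P + a/V_m² = 29.3 + 6.746/(1.918)² = 31.134 atm
V_m − b = 1.918 − 0.05746 = 1.8605 L/mol
T = (31.134)(1.8605)/0.08206 = 705.9 K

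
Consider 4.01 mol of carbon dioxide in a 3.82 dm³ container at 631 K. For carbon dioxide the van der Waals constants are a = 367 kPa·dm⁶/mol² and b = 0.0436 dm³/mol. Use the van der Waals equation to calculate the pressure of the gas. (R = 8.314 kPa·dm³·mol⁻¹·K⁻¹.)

P = nRT/(V − nb) − a n²/V²
nRT/(V − nb) = (4.01)(8.314)(631)/(3.82 − 4.01×0.0436) = 21037/3.6452 = 5771.2 kPa
a n²/V² = (367)(4.01)²/(3.82)² = 404.42 kPa
P = 5771.2 − 404.42 = 5367 kPa

P ≈ 5367 kPa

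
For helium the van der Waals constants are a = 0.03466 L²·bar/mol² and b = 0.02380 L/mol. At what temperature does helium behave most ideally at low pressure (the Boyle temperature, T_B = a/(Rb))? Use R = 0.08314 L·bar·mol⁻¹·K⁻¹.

For a van der Waals gas the second virial coefficient B₂ = b − a/(RT) vanishes at T_B = a/(Rb).
T_B = 0.03466/(0.08314×0.02380) = 0.03466/0.0019787 = 17.52 K

T_B ≈ 17.52 K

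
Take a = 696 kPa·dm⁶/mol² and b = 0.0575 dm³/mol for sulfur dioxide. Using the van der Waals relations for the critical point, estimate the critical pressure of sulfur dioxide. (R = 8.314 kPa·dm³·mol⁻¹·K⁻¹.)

P_c ≈ 7797 kPa

For a van der Waals gas, P_c = a/(27b²).
P_c = 696/(27×(0.0575)²) = 696/0.089269 = 7797 kPa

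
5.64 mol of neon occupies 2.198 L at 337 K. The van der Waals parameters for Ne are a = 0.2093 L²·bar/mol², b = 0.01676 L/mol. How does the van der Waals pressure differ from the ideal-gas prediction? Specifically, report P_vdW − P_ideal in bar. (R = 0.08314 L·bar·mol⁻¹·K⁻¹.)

ΔP ≈ 1.853 bar

Ideal: P_ideal = nRT/V = (5.64)(0.08314)(337)/2.198 = 71.8938 bar
vdW: P = nRT/(V − nb) − a n²/V² = 158.023/2.10347 − 6.65775/4.83120 = 75.1249 − 1.37807 = 73.7468 bar
ΔP = 73.7468 − 71.8938 = 1.853 bar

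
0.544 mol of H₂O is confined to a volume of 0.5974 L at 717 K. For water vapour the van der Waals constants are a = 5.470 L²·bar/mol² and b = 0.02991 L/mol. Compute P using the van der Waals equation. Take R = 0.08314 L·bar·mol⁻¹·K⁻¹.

P ≈ 51.27 bar

P = nRT/(V − nb) − a n²/V²
nRT/(V − nb) = (0.544)(0.08314)(717)/(0.5974 − 0.544×0.02991) = 32.429/0.58113 = 55.803 bar
a n²/V² = (5.470)(0.544)²/(0.5974)² = 4.5358 bar
P = 55.803 − 4.5358 = 51.27 bar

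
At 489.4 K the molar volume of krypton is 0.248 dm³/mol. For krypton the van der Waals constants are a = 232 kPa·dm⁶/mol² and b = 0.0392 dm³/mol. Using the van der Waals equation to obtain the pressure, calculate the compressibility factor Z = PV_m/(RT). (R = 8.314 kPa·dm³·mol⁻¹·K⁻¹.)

P = RT/(V_m − b) − a/V_m² = (8.314)(489.4)/(0.248 − 0.0392) − 232/(0.248)²
  = 4068.9/0.20880 − 3772.1 = 19487 − 3772.1 = 15715 kPa
Z = PV_m/(RT) = (15715)(0.248)/((8.314)(489.4)) = 3897.3/4068.9 = 0.9578

Z ≈ 0.9578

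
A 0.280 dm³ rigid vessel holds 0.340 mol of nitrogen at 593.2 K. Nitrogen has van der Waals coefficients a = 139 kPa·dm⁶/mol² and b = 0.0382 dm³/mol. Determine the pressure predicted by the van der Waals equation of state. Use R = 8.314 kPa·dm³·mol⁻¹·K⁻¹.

P ≈ 6075 kPa

P = nRT/(V − nb) − a n²/V²
nRT/(V − nb) = (0.340)(8.314)(593.2)/(0.280 − 0.340×0.0382) = 1676.8/0.26701 = 6279.9 kPa
a n²/V² = (139)(0.340)²/(0.280)² = 204.95 kPa
P = 6279.9 − 204.95 = 6075 kPa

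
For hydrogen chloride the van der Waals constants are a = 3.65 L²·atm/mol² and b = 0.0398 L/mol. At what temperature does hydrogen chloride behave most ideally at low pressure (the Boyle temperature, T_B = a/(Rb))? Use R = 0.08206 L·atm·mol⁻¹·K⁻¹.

T_B ≈ 1118 K

For a van der Waals gas the second virial coefficient B₂ = b − a/(RT) vanishes at T_B = a/(Rb).
T_B = 3.65/(0.08206×0.0398) = 3.65/0.0032660 = 1118 K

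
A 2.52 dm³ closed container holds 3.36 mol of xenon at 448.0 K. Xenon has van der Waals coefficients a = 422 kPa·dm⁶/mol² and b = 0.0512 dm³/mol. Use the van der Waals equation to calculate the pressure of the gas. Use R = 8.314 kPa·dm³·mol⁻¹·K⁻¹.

P = nRT/(V − nb) − a n²/V²
nRT/(V − nb) = (3.36)(8.314)(448.0)/(2.52 − 3.36×0.0512) = 12515/2.3480 = 5330.1 kPa
a n²/V² = (422)(3.36)²/(2.52)² = 750.22 kPa
P = 5330.1 − 750.22 = 4580 kPa

P ≈ 4580 kPa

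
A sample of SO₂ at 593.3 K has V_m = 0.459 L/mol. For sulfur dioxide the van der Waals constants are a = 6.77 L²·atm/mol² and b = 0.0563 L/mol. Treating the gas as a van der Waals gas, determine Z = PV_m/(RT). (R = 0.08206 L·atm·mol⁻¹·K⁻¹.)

P = RT/(V_m − b) − a/V_m² = (0.08206)(593.3)/(0.459 − 0.0563) − 6.77/(0.459)²
  = 48.686/0.40270 − 32.134 = 120.90 − 32.134 = 88.77 atm
Z = PV_m/(RT) = (88.77)(0.459)/((0.08206)(593.3)) = 40.745/48.686 = 0.8369

Z ≈ 0.8369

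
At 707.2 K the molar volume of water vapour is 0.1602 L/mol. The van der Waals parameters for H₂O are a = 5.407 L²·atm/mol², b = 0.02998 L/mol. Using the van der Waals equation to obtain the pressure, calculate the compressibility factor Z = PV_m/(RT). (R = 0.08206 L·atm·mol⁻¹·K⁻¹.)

P = RT/(V_m − b) − a/V_m² = (0.08206)(707.2)/(0.1602 − 0.02998) − 5.407/(0.1602)²
  = 58.033/0.13022 − 210.68 = 445.65 − 210.68 = 234.97 atm
Z = PV_m/(RT) = (234.97)(0.1602)/((0.08206)(707.2)) = 37.642/58.033 = 0.6486

Z ≈ 0.6486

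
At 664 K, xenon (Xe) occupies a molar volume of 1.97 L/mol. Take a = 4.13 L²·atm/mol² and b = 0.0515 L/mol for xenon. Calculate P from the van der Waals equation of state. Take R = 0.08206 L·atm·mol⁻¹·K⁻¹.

P = RT/(V_m − b) − a/V_m²
RT/(V_m − b) = (0.08206)(664)/(1.97 − 0.0515) = 54.488/1.9185 = 28.401 atm
a/V_m² = 4.13/(1.97)² = 1.0642 atm
P = 28.401 − 1.0642 = 27.34 atm

P ≈ 27.34 atm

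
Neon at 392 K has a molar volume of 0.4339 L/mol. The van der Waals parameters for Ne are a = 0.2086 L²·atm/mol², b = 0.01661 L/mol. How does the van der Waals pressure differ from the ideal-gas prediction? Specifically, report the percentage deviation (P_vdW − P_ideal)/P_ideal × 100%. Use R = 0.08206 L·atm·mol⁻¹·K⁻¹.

2.49 %

Ideal: P_ideal = RT/V_m = (0.08206)(392)/0.4339 = 74.1358 atm
vdW: P = RT/(V_m − b) − a/V_m² = 32.1675/0.417290 − 0.2086/0.188269 = 77.0867 − 1.10799 = 75.9787 atm
% deviation = (75.9787 − 74.1358)/74.1358 × 100% = 2.49%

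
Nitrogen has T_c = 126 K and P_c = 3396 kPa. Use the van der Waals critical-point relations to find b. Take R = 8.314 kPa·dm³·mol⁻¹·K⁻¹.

From T_c = 8a/(27Rb) and P_c = a/(27b²): b = R T_c/(8 P_c).
b = (8.314)(126)/(8×3396) = 1047.6/27168 = 0.03856 dm³/mol

b ≈ 0.03856 dm³/mol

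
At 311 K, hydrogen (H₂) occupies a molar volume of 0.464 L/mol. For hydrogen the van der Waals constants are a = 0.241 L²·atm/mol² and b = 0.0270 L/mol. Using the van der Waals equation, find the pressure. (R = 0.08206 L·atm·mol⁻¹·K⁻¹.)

P = RT/(V_m − b) − a/V_m²
RT/(V_m − b) = (0.08206)(311)/(0.464 − 0.0270) = 25.521/0.43700 = 58.400 atm
a/V_m² = 0.241/(0.464)² = 1.1194 atm
P = 58.400 − 1.1194 = 57.28 atm

P ≈ 57.28 atm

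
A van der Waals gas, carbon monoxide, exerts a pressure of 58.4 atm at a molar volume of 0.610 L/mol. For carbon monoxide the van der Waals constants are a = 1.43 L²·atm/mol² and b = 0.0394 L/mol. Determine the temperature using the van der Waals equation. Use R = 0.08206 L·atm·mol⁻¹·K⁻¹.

T ≈ 432.8 K

T = (P + a/V_m²)(V_m − b)/R
P + a/V_m² = 58.4 + 1.43/(0.610)² = 62.243 atm
V_m − b = 0.610 − 0.0394 = 0.57060 L/mol
T = (62.243)(0.57060)/0.08206 = 432.8 K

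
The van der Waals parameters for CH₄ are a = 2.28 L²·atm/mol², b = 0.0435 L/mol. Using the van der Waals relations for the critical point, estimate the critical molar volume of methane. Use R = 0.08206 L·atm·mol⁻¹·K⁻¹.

For a van der Waals gas, V_m,c = 3b.
V_m,c = 3×0.0435 = 0.1305 L/mol

V_m,c ≈ 0.1305 L/mol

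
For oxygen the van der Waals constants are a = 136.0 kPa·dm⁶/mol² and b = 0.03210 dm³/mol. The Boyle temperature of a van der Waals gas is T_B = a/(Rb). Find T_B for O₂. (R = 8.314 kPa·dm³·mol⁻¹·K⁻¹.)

For a van der Waals gas the second virial coefficient B₂ = b − a/(RT) vanishes at T_B = a/(Rb).
T_B = 136.0/(8.314×0.03210) = 136.0/0.26688 = 509.6 K

T_B ≈ 509.6 K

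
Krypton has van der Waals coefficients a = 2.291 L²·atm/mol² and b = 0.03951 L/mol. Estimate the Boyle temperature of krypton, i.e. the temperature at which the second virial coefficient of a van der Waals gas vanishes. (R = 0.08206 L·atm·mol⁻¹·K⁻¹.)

T_B ≈ 706.6 K

For a van der Waals gas the second virial coefficient B₂ = b − a/(RT) vanishes at T_B = a/(Rb).
T_B = 2.291/(0.08206×0.03951) = 2.291/0.0032422 = 706.6 K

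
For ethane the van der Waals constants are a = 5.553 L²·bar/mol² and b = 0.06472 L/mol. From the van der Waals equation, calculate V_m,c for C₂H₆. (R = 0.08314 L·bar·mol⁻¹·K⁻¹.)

For a van der Waals gas, V_m,c = 3b.
V_m,c = 3×0.06472 = 0.1942 L/mol

V_m,c ≈ 0.1942 L/mol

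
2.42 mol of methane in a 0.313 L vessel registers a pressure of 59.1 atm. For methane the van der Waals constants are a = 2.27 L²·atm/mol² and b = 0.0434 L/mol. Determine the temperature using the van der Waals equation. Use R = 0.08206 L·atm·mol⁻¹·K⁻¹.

T = (P + a n²/V²)(V − nb)/(nR)
P + a n²/V² = 59.1 + (2.27)(2.42)²/(0.313)² = 194.80 atm
V − nb = 0.313 − (2.42)(0.0434) = 0.20797 L
T = (194.80)(0.20797)/((2.42)(0.08206)) = 204.0 K

T ≈ 204.0 K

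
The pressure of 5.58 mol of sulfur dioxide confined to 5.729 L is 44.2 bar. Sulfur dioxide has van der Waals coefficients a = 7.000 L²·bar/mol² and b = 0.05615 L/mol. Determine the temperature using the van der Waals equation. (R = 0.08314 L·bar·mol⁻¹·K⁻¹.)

T = (P + a n²/V²)(V − nb)/(nR)
P + a n²/V² = 44.2 + (7.000)(5.58)²/(5.729)² = 50.841 bar
V − nb = 5.729 − (5.58)(0.05615) = 5.4157 L
T = (50.841)(5.4157)/((5.58)(0.08314)) = 593.5 K

T ≈ 593.5 K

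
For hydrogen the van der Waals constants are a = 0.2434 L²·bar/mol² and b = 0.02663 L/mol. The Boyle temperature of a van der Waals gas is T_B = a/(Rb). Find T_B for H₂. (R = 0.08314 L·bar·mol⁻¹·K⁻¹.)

For a van der Waals gas the second virial coefficient B₂ = b − a/(RT) vanishes at T_B = a/(Rb).
T_B = 0.2434/(0.08314×0.02663) = 0.2434/0.0022140 = 109.9 K

T_B ≈ 109.9 K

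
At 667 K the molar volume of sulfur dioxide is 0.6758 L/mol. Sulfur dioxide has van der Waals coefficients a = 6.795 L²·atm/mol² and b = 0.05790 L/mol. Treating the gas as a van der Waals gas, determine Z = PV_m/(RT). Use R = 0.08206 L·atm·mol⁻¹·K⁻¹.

Z ≈ 0.9100

P = RT/(V_m − b) − a/V_m² = (0.08206)(667)/(0.6758 − 0.05790) − 6.795/(0.6758)²
  = 54.734/0.61790 − 14.878 = 88.581 − 14.878 = 73.703 atm
Z = PV_m/(RT) = (73.703)(0.6758)/((0.08206)(667)) = 49.808/54.734 = 0.9100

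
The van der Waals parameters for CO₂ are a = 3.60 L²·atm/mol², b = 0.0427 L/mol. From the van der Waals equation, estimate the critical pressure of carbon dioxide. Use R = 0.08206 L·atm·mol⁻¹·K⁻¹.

P_c ≈ 73.13 atm

For a van der Waals gas, P_c = a/(27b²).
P_c = 3.60/(27×(0.0427)²) = 3.60/0.049229 = 73.13 atm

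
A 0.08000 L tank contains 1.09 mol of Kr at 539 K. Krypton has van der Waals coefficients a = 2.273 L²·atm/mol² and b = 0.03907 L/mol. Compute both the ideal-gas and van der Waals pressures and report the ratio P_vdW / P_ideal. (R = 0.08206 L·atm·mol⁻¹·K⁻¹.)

Ideal: P_ideal = nRT/V = (1.09)(0.08206)(539)/0.08000 = 602.638 atm
vdW: P = nRT/(V − nb) − a n²/V² = 48.2111/0.0374137 − 2.70055/0.00640000 = 1288.59 − 421.961 = 866.63 atm
Ratio = 866.63/602.638 = 1.438

P_vdW / P_ideal ≈ 1.438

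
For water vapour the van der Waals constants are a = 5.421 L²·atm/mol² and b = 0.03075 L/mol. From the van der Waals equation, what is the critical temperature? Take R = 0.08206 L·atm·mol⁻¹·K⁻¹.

For a van der Waals gas, T_c = 8a/(27Rb).
T_c = 8×5.421/(27×0.08206×0.03075) = 43.368/0.068130 = 636.5 K

T_c ≈ 636.5 K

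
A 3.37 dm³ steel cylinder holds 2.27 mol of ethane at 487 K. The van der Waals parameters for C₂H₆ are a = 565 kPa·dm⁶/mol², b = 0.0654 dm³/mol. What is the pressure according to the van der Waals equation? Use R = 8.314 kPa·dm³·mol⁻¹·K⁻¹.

P = nRT/(V − nb) − a n²/V²
nRT/(V − nb) = (2.27)(8.314)(487)/(3.37 − 2.27×0.0654) = 9191.0/3.2215 = 2853.0 kPa
a n²/V² = (565)(2.27)²/(3.37)² = 256.35 kPa
P = 2853.0 − 256.35 = 2597 kPa

P ≈ 2597 kPa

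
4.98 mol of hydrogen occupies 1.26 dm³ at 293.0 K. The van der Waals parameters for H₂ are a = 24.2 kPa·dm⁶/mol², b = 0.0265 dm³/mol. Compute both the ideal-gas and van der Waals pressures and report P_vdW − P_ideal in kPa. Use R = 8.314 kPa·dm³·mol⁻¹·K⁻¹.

Ideal: P_ideal = nRT/V = (4.98)(8.314)(293.0)/1.26 = 9628.01 kPa
vdW: P = nRT/(V − nb) − a n²/V² = 12131.3/1.12803 − 600.170/1.58760 = 10754.4 − 378.036 = 10376.4 kPa
ΔP = 10376.4 − 9628.01 = 748 kPa

ΔP ≈ 748 kPa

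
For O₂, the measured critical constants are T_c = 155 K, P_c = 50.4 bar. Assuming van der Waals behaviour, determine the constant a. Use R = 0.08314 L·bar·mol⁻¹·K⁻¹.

From T_c = 8a/(27Rb) and P_c = a/(27b²): a = 27 R² T_c²/(64 P_c).
a = 27×(0.08314)²×(155)²/(64×50.4) = 4483.8/3225.6 = 1.390 L²·bar/mol²

a ≈ 1.390 L²·bar/mol²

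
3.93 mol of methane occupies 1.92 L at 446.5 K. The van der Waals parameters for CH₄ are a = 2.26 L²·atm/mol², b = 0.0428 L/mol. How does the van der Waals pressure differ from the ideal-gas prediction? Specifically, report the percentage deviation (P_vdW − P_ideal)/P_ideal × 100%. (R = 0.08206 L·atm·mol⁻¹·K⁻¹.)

Ideal: P_ideal = nRT/V = (3.93)(0.08206)(446.5)/1.92 = 74.9971 atm
vdW: P = nRT/(V − nb) − a n²/V² = 143.994/1.75180 − 34.9055/3.68640 = 82.1977 − 9.46872 = 72.7290 atm
% deviation = (72.7290 − 74.9971)/74.9971 × 100% = -3.02%

-3.02 %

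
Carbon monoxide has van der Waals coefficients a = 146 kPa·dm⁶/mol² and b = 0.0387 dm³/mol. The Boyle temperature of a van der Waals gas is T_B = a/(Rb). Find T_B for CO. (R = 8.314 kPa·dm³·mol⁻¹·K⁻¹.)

For a van der Waals gas the second virial coefficient B₂ = b − a/(RT) vanishes at T_B = a/(Rb).
T_B = 146/(8.314×0.0387) = 146/0.32175 = 453.8 K

T_B ≈ 453.8 K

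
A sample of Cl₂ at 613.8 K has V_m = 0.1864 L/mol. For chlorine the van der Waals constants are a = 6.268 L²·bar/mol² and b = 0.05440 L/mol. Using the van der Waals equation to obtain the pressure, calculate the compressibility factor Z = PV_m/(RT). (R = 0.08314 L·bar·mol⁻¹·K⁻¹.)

P = RT/(V_m − b) − a/V_m² = (0.08314)(613.8)/(0.1864 − 0.05440) − 6.268/(0.1864)²
  = 51.031/0.13200 − 180.40 = 386.60 − 180.40 = 206.20 bar
Z = PV_m/(RT) = (206.20)(0.1864)/((0.08314)(613.8)) = 38.436/51.031 = 0.7532

Z ≈ 0.7532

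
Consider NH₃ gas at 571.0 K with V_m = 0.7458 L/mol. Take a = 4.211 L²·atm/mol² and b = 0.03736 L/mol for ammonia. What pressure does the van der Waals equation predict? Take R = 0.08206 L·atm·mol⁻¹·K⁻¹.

P = RT/(V_m − b) − a/V_m²
RT/(V_m − b) = (0.08206)(571.0)/(0.7458 − 0.03736) = 46.856/0.70844 = 66.140 atm
a/V_m² = 4.211/(0.7458)² = 7.5708 atm
P = 66.140 − 7.5708 = 58.57 atm

P ≈ 58.57 atm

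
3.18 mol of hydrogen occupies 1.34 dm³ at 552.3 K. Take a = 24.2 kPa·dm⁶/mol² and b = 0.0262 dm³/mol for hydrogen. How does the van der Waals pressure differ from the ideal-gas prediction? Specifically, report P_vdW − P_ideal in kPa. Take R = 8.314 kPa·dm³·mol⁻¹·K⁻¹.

ΔP ≈ 586 kPa

Ideal: P_ideal = nRT/V = (3.18)(8.314)(552.3)/1.34 = 10897.0 kPa
vdW: P = nRT/(V − nb) − a n²/V² = 14602.0/1.25668 − 244.720/1.79560 = 11619.5 − 136.289 = 11483.2 kPa
ΔP = 11483.2 − 10897.0 = 586 kPa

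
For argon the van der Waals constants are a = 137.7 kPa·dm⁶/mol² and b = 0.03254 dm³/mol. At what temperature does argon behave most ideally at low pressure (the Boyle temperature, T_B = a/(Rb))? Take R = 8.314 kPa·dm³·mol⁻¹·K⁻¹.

T_B ≈ 509.0 K

For a van der Waals gas the second virial coefficient B₂ = b − a/(RT) vanishes at T_B = a/(Rb).
T_B = 137.7/(8.314×0.03254) = 137.7/0.27054 = 509.0 K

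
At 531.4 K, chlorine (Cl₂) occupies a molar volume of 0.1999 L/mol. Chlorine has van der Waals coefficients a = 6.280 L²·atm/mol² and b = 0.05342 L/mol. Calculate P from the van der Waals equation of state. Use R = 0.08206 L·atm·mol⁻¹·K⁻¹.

P ≈ 140.5 atm

P = RT/(V_m − b) − a/V_m²
RT/(V_m − b) = (0.08206)(531.4)/(0.1999 − 0.05342) = 43.607/0.14648 = 297.70 atm
a/V_m² = 6.280/(0.1999)² = 157.16 atm
P = 297.70 − 157.16 = 140.5 atm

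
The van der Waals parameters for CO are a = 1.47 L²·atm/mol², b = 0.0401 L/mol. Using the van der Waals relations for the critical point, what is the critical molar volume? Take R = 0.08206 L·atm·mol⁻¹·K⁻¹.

For a van der Waals gas, V_m,c = 3b.
V_m,c = 3×0.0401 = 0.1203 L/mol

V_m,c ≈ 0.1203 L/mol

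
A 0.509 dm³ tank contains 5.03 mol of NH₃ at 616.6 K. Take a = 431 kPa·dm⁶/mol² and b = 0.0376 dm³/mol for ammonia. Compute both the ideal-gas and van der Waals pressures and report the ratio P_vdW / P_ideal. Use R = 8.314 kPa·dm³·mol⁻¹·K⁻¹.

Ideal: P_ideal = nRT/V = (5.03)(8.314)(616.6)/0.509 = 50659.8 kPa
vdW: P = nRT/(V − nb) − a n²/V² = 25785.9/0.319872 − 10904.7/0.259081 = 80613.2 − 42089.9 = 38523.3 kPa
Ratio = 38523.3/50659.8 = 0.7604

P_vdW / P_ideal ≈ 0.7604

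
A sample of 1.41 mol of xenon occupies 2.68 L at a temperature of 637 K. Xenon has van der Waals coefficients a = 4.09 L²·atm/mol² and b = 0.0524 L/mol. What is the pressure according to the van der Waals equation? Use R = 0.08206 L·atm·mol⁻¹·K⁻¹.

P = nRT/(V − nb) − a n²/V²
nRT/(V − nb) = (1.41)(0.08206)(637)/(2.68 − 1.41×0.0524) = 73.704/2.6061 = 28.281 atm
a n²/V² = (4.09)(1.41)²/(2.68)² = 1.1321 atm
P = 28.281 − 1.1321 = 27.15 atm

P ≈ 27.15 atm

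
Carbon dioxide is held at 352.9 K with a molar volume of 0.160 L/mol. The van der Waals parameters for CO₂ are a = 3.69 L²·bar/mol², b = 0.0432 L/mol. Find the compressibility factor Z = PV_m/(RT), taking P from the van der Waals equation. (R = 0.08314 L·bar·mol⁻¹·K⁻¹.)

P = RT/(V_m − b) − a/V_m² = (0.08314)(352.9)/(0.160 − 0.0432) − 3.69/(0.160)²
  = 29.340/0.11680 − 144.14 = 251.20 − 144.14 = 107.06 bar
Z = PV_m/(RT) = (107.06)(0.160)/((0.08314)(352.9)) = 17.130/29.340 = 0.5838

Z ≈ 0.5838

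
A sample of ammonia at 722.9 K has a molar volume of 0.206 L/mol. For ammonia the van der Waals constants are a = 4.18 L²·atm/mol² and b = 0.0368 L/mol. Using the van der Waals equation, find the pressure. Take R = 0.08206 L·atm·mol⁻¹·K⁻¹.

P ≈ 252.1 atm

P = RT/(V_m − b) − a/V_m²
RT/(V_m − b) = (0.08206)(722.9)/(0.206 − 0.0368) = 59.321/0.16920 = 350.60 atm
a/V_m² = 4.18/(0.206)² = 98.501 atm
P = 350.60 − 98.501 = 252.1 atm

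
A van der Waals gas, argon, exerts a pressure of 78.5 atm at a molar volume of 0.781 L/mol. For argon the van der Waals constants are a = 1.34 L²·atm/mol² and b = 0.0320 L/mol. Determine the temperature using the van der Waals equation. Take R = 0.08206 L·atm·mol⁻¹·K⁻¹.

T ≈ 736.6 K

T = (P + a/V_m²)(V_m − b)/R
P + a/V_m² = 78.5 + 1.34/(0.781)² = 80.697 atm
V_m − b = 0.781 − 0.0320 = 0.74900 L/mol
T = (80.697)(0.74900)/0.08206 = 736.6 K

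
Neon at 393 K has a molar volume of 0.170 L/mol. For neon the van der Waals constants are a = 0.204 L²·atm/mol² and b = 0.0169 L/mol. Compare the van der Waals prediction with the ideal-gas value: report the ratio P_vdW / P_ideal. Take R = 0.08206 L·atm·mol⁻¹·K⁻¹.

Ideal: P_ideal = RT/V_m = (0.08206)(393)/0.170 = 189.703 atm
vdW: P = RT/(V_m − b) − a/V_m² = 32.2496/0.153100 − 0.204/0.0289000 = 210.644 − 7.05882 = 203.585 atm
Ratio = 203.585/189.703 = 1.073

P_vdW / P_ideal ≈ 1.073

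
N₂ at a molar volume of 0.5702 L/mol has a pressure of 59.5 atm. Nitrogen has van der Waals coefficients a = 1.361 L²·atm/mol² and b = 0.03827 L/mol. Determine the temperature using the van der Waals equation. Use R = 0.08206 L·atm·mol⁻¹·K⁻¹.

T = (P + a/V_m²)(V_m − b)/R
P + a/V_m² = 59.5 + 1.361/(0.5702)² = 63.686 atm
V_m − b = 0.5702 − 0.03827 = 0.53193 L/mol
T = (63.686)(0.53193)/0.08206 = 412.8 K

T ≈ 412.8 K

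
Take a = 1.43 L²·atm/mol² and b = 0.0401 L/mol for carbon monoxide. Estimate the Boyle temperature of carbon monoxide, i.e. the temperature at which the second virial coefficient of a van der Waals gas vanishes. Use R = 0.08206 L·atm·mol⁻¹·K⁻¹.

For a van der Waals gas the second virial coefficient B₂ = b − a/(RT) vanishes at T_B = a/(Rb).
T_B = 1.43/(0.08206×0.0401) = 1.43/0.0032906 = 434.6 K

T_B ≈ 434.6 K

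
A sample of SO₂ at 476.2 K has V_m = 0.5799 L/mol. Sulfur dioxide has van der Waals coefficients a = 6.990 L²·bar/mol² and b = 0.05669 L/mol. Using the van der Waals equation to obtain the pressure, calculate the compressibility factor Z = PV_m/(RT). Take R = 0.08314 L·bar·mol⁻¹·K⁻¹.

Z ≈ 0.8039

P = RT/(V_m − b) − a/V_m² = (0.08314)(476.2)/(0.5799 − 0.05669) − 6.990/(0.5799)²
  = 39.591/0.52321 − 20.786 = 75.669 − 20.786 = 54.883 bar
Z = PV_m/(RT) = (54.883)(0.5799)/((0.08314)(476.2)) = 31.827/39.591 = 0.8039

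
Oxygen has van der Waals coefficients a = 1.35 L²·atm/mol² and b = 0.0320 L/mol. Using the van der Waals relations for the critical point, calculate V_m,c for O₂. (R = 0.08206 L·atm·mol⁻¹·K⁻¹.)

V_m,c ≈ 0.09600 L/mol

For a van der Waals gas, V_m,c = 3b.
V_m,c = 3×0.0320 = 0.09600 L/mol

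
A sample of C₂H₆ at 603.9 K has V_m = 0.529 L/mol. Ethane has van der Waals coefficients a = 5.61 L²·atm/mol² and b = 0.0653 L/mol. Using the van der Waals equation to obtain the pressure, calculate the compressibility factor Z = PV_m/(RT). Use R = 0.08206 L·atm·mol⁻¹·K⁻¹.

Z ≈ 0.9268

P = RT/(V_m − b) − a/V_m² = (0.08206)(603.9)/(0.529 − 0.0653) − 5.61/(0.529)²
  = 49.556/0.46370 − 20.047 = 106.87 − 20.047 = 86.82 atm
Z = PV_m/(RT) = (86.82)(0.529)/((0.08206)(603.9)) = 45.928/49.556 = 0.9268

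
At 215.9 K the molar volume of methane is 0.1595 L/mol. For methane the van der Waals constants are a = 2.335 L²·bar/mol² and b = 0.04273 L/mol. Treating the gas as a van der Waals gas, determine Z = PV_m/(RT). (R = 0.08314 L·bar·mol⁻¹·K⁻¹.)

Z ≈ 0.5504

P = RT/(V_m − b) − a/V_m² = (0.08314)(215.9)/(0.1595 − 0.04273) − 2.335/(0.1595)²
  = 17.950/0.11677 − 91.784 = 153.72 − 91.784 = 61.94 bar
Z = PV_m/(RT) = (61.94)(0.1595)/((0.08314)(215.9)) = 9.8794/17.950 = 0.5504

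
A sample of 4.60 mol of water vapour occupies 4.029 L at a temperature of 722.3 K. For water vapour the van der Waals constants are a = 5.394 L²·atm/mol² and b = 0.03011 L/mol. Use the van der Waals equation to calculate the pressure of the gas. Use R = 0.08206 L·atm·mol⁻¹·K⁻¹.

P = nRT/(V − nb) − a n²/V²
nRT/(V − nb) = (4.60)(0.08206)(722.3)/(4.029 − 4.60×0.03011) = 272.65/3.8905 = 70.081 atm
a n²/V² = (5.394)(4.60)²/(4.029)² = 7.0312 atm
P = 70.081 − 7.0312 = 63.05 atm

P ≈ 63.05 atm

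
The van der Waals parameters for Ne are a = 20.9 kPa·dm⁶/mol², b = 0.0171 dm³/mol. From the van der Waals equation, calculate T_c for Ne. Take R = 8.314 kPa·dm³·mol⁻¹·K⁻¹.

For a van der Waals gas, T_c = 8a/(27Rb).
T_c = 8×20.9/(27×8.314×0.0171) = 167.20/3.8386 = 43.56 K

T_c ≈ 43.56 K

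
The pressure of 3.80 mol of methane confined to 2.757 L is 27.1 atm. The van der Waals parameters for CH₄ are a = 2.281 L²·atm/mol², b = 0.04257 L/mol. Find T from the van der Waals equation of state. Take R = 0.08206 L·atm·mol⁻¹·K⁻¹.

T ≈ 261.6 K

T = (P + a n²/V²)(V − nb)/(nR)
P + a n²/V² = 27.1 + (2.281)(3.80)²/(2.757)² = 31.433 atm
V − nb = 2.757 − (3.80)(0.04257) = 2.5952 L
T = (31.433)(2.5952)/((3.80)(0.08206)) = 261.6 K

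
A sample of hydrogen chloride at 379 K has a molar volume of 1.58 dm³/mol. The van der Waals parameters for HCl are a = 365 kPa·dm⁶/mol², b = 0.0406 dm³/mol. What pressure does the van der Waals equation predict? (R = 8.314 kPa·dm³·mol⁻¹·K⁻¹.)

P ≈ 1901 kPa

P = RT/(V_m − b) − a/V_m²
RT/(V_m − b) = (8.314)(379)/(1.58 − 0.0406) = 3151.0/1.5394 = 2046.9 kPa
a/V_m² = 365/(1.58)² = 146.21 kPa
P = 2046.9 − 146.21 = 1901 kPa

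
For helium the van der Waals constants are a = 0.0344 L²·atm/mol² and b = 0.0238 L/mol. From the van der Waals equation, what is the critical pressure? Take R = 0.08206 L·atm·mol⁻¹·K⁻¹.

P_c ≈ 2.249 atm

For a van der Waals gas, P_c = a/(27b²).
P_c = 0.0344/(27×(0.0238)²) = 0.0344/0.015294 = 2.249 atm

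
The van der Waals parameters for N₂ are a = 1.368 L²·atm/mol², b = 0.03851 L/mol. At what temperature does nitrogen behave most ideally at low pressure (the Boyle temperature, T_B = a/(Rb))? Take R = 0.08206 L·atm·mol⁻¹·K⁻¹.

For a van der Waals gas the second virial coefficient B₂ = b − a/(RT) vanishes at T_B = a/(Rb).
T_B = 1.368/(0.08206×0.03851) = 1.368/0.0031601 = 432.9 K

T_B ≈ 432.9 K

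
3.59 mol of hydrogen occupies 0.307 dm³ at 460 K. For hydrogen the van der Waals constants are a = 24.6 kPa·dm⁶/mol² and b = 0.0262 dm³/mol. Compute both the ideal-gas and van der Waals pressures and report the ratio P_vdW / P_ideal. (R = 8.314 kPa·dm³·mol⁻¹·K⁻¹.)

Ideal: P_ideal = nRT/V = (3.59)(8.314)(460)/0.307 = 44722.3 kPa
vdW: P = nRT/(V − nb) − a n²/V² = 13729.7/0.212942 − 317.047/0.0942490 = 64476.2 − 3363.93 = 61112.3 kPa
Ratio = 61112.3/44722.3 = 1.366

P_vdW / P_ideal ≈ 1.366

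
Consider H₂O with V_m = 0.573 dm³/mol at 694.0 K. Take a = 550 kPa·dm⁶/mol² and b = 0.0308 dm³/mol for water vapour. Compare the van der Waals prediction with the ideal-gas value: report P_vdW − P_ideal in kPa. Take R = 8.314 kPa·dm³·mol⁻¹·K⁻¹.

ΔP ≈ -1103 kPa

Ideal: P_ideal = RT/V_m = (8.314)(694.0)/0.573 = 10069.7 kPa
vdW: P = RT/(V_m − b) − a/V_m² = 5769.92/0.542200 − 550/0.328329 = 10641.7 − 1675.15 = 8966.6 kPa
ΔP = 8966.6 − 10069.7 = -1103 kPa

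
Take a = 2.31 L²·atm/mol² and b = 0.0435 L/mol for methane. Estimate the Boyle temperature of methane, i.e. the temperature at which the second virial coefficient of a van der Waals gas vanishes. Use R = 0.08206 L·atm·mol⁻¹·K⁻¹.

For a van der Waals gas the second virial coefficient B₂ = b − a/(RT) vanishes at T_B = a/(Rb).
T_B = 2.31/(0.08206×0.0435) = 2.31/0.0035696 = 647.1 K

T_B ≈ 647.1 K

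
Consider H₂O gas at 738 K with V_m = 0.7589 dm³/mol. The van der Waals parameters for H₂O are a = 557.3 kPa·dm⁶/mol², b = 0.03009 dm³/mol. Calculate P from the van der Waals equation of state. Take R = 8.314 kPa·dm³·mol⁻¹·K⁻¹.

P = RT/(V_m − b) − a/V_m²
RT/(V_m − b) = (8.314)(738)/(0.7589 − 0.03009) = 6135.7/0.72881 = 8418.8 kPa
a/V_m² = 557.3/(0.7589)² = 967.65 kPa
P = 8418.8 − 967.65 = 7451 kPa

P ≈ 7451 kPa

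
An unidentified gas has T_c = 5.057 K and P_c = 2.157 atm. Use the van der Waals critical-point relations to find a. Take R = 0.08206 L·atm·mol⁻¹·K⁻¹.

a ≈ 0.03368 L²·atm/mol²

From T_c = 8a/(27Rb) and P_c = a/(27b²): a = 27 R² T_c²/(64 P_c).
a = 27×(0.08206)²×(5.057)²/(64×2.157) = 4.6496/138.05 = 0.03368 L²·atm/mol²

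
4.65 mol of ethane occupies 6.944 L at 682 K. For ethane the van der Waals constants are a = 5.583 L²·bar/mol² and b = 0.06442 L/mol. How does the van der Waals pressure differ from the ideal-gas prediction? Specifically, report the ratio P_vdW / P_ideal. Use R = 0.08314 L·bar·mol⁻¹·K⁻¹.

P_vdW / P_ideal ≈ 0.9791

Ideal: P_ideal = nRT/V = (4.65)(0.08314)(682)/6.944 = 37.9697 bar
vdW: P = nRT/(V − nb) − a n²/V² = 263.662/6.64445 − 120.718/48.2191 = 39.6815 − 2.50353 = 37.1780 bar
Ratio = 37.1780/37.9697 = 0.9791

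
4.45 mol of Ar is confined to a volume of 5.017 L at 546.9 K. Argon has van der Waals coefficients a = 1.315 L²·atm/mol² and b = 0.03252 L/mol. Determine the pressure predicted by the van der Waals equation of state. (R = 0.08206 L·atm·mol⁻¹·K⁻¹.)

P ≈ 39.95 atm

P = nRT/(V − nb) − a n²/V²
nRT/(V − nb) = (4.45)(0.08206)(546.9)/(5.017 − 4.45×0.03252) = 199.71/4.8723 = 40.989 atm
a n²/V² = (1.315)(4.45)²/(5.017)² = 1.0346 atm
P = 40.989 − 1.0346 = 39.95 atm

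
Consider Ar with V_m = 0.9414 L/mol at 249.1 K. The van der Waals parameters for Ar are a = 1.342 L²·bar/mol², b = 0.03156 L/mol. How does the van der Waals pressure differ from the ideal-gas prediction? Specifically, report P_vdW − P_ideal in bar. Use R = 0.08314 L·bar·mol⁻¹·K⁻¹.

Ideal: P_ideal = RT/V_m = (0.08314)(249.1)/0.9414 = 21.9993 bar
vdW: P = RT/(V_m − b) − a/V_m² = 20.7102/0.909840 − 1.342/0.886234 = 22.7625 − 1.51427 = 21.2482 bar
ΔP = 21.2482 − 21.9993 = -0.751 bar

ΔP ≈ -0.751 bar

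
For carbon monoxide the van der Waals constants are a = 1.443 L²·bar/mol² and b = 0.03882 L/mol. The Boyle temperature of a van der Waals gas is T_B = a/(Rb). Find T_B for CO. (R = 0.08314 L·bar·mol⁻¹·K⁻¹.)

T_B ≈ 447.1 K

For a van der Waals gas the second virial coefficient B₂ = b − a/(RT) vanishes at T_B = a/(Rb).
T_B = 1.443/(0.08314×0.03882) = 1.443/0.0032275 = 447.1 K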